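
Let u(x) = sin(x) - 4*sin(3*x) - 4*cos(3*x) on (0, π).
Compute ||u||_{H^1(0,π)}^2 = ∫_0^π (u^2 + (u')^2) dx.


||u||_{H^1(0,π)}^2 = 161*π

u'(x) = 12*sin(3*x) + cos(x) - 12*cos(3*x).
Expand u² and (u')² and integrate term by term on (0, π), using: for integers n ≥ 1, ∫_0^π sin²(nx) dx = ∫_0^π cos²(nx) dx = π/2; for n ≠ n', ∫_0^π sin(nx)sin(n'x) dx = ∫_0^π cos(nx)cos(n'x) dx = 0; and by product-to-sum, ∫_0^π sin(nx)cos(n'x) dx = ½∫_0^π [sin((n+n')x) + sin((n−n')x)] dx, which is 0 when n+n' is even and 2n/(n²−n'²) when n+n' is odd (it need not vanish on (0, π)).
  u² squared terms: (-4)²·∫cos(3x)² dx = 16·π/2 = 8*π;  (-4)²·∫sin(3x)² dx = 16·π/2 = 8*π;  (1)²·∫sin(x)² dx = 1·π/2 = π/2.
  u² cross terms: 2·(-4)·(-4)·∫cos(3x)·sin(3x) dx = 32·(0) = 0;  2·(-4)·(1)·∫cos(3x)·sin(x) dx = -8·(0) = 0;  2·(-4)·(1)·∫sin(3x)·sin(x) dx = -8·(0) = 0.
  So ∫_0^π u² dx = 8*π + 8*π + π/2 + 0 + 0 + 0 = 33*π/2.
  (u')² squared terms: (-12)²·∫cos(3x)² dx = 144·π/2 = 72*π;  (12)²·∫sin(3x)² dx = 144·π/2 = 72*π;  (1)²·∫cos(x)² dx = 1·π/2 = π/2.
  (u')² cross terms: 2·(-12)·(12)·∫cos(3x)·sin(3x) dx = -288·(0) = 0;  2·(-12)·(1)·∫cos(3x)·cos(x) dx = -24·(0) = 0;  2·(12)·(1)·∫sin(3x)·cos(x) dx = 24·(0) = 0.
  So ∫_0^π (u')² dx = 72*π + 72*π + π/2 + 0 + 0 + 0 = 289*π/2.
||u||_{H^1}^2 = (33*π/2) + (289*π/2) = 161*π.


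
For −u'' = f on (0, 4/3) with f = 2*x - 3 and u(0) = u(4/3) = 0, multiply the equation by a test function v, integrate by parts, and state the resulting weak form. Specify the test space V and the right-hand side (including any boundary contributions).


V = H^1_0(0, 4/3) (so v(0) = v(4/3) = 0); weak form: ∫_0^4/3 u'v' dx = ∫_0^4/3 (2*x - 3) v dx for all v ∈ V.

Multiply both sides by a test function v and integrate from 0 to 4/3:
  ∫_0^4/3 −u''(x) v(x) dx = ∫_0^4/3 f(x) v(x) dx.
Integrate the LHS by parts once:
  ∫_0^4/3 −u'' v dx = −[u'(x) v(x)]_0^4/3 + ∫_0^4/3 u'(x) v'(x) dx.
Thus ∫_0^4/3 u'(x) v'(x) dx = ∫_0^4/3 f(x) v(x) dx + [u'(x) v(x)]_0^4/3.
Choose V so that boundary terms are either known or forced to vanish.
u is Dirichlet: u(0) = u(4/3) = 0. Let V = H^1_0(0, 4/3); then v(0) = v(4/3) = 0, and [u' v]_0^4/3 = 0.
Weak formulation: find u (satisfying any essential BC) such that ∫_0^4/3 u'(x) v'(x) dx = ∫_0^4/3 f v dx for all v ∈ V.
Substituting f(x) = 2*x - 3, the right-hand side is ∫_0^4/3 (2*x - 3) v dx.


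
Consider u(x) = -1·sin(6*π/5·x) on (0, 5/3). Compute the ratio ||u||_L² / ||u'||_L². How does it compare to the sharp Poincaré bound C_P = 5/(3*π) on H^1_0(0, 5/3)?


||u||_L² / ||u'||_L² = 5/(6*π) < C_P = 5/(3*π).

u(x) = -1·sin(6*π/5·x), so u'(x) = -6*π*cos(6*π*x/5)/5.
Writing u(x) = A·sin(kπx/L) with A = -1 and k = 2, use ∫_0^L sin²(kπx/L) dx = L/2 and ∫_0^L cos²(kπx/L) dx = L/2.
u² = 1·sin²(6*π/5·x) and (u')² = 36*π^2/25·cos²(6*π/5·x), and each of sin², cos² integrates to L/2 = 5/6 over (0, 5/3).
∫_0^5/3 u² dx = 5/6, so ||u||_L² = sqrt(30)/6.
∫_0^5/3 (u')² dx = 6*π^2/5, so ||u'||_L² = sqrt(30)*π/5.
Ratio ||u||_L² / ||u'||_L² = 5/(6*π).
Sharp Poincaré constant on H^1_0(0, 5/3) is C_P = L/π = 5/(3*π), achieved by sin(3*π/5·x).
This is the k = 2 harmonic; the ratio L/(kπ) is strictly less than C_P = L/π, consistent with the sharp inequality ||u||_L² ≤ C_P ||u'||_L².


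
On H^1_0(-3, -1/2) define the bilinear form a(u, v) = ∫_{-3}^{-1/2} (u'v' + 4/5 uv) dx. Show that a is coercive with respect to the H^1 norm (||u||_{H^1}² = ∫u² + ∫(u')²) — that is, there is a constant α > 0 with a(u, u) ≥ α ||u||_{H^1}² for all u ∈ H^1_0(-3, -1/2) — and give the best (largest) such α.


α = 4*(5 + π^2)/(25 + 4*π^2)

Coercivity of a(·,·) on H^1_0(-3, -1/2) means a(u, u) ≥ α ||u||_{H^1}² for every u ∈ H^1_0.
The interval has length L = 5/2, and Poincaré/coercivity depend only on L. Here a(u, u) = ∫(u')² + (4/5)·∫u².
Here 0 < c = 4/5 < 1. The condition a(u,u) ≥ α||u||_{H^1}² reads (1−α)∫(u')² ≥ (α−c)∫u². Any admissible α is ≤ 1 (rapidly oscillating u have ∫u²/∫(u')² → 0), and α = 1 would force 0 ≥ (1−c)∫u², impossible since c < 1; so 1−α > 0. By the sharp Poincaré inequality on H^1_0 of an interval of length L, ∫(u')² ≥ (π/L)²∫u² with equality for the first sine mode sin(π(x−x₀)/L) (x₀ the left endpoint), so the inequality holds for all u iff (1−α)(π/L)² ≥ α − c, i.e. α ≤ ((π/L)² + c)/((π/L)² + 1) = (1 + c(L/π)²)/(1 + (L/π)²). With (π/L)² = 4*π^2/25 and c = 4/5, the largest admissible constant is α = ((π/L)² + c)/((π/L)² + 1).
Simplifying, α = 4*(5 + π^2)/(25 + 4*π^2).


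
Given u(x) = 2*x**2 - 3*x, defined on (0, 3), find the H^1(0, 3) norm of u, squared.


||u||_{H^1}^2 = 477/5

The H^1 norm (squared) on an interval (0, L) is
  ||u||_{H^1}^2 = ∫_0^L u(x)^2 dx + ∫_0^L u'(x)^2 dx.
Compute u'(x) = 4*x - 3.
Then u(x)^2 = 4*x**4 - 12*x**3 + 9*x**2 and u'(x)^2 = 16*x**2 - 24*x + 9.
Integrate each monomial from 0 to 3 using ∫_0^3 c·x^n dx = c·3^(n+1)/(n+1):
  ∫_0^3 u(x)^2 dx = ∫_0^3 (4*x^4 - 12*x^3 + 9*x^2) dx. Term by term:
    ∫_0^3 4*x^4 dx = 972/5;  ∫_0^3 -12*x^3 dx = -243;  ∫_0^3 9*x^2 dx = 81.
  Sum: 972/5 − 243 + 81 = 162/5.
  ∫_0^3 u'(x)^2 dx = ∫_0^3 (16*x^2 - 24*x + 9) dx. Term by term:
    ∫_0^3 16*x^2 dx = 144;  ∫_0^3 -24*x dx = -108;  ∫_0^3 9 dx = 27.
  Sum: 144 − 108 + 27 = 63.
Adding: ||u||_{H^1}^2 = 162/5 + 63 = 477/5.


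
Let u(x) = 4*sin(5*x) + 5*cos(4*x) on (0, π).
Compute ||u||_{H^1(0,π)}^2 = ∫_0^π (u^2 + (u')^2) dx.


||u||_{H^1(0,π)}^2 = 6800/9 + 841*π/2

u'(x) = -20*sin(4*x) + 20*cos(5*x).
Expand u² and (u')² and integrate term by term on (0, π), using: for integers n ≥ 1, ∫_0^π sin²(nx) dx = ∫_0^π cos²(nx) dx = π/2; for n ≠ n', ∫_0^π sin(nx)sin(n'x) dx = ∫_0^π cos(nx)cos(n'x) dx = 0; and by product-to-sum, ∫_0^π sin(nx)cos(n'x) dx = ½∫_0^π [sin((n+n')x) + sin((n−n')x)] dx, which is 0 when n+n' is even and 2n/(n²−n'²) when n+n' is odd (it need not vanish on (0, π)).
  u² squared terms: (4)²·∫sin(5x)² dx = 16·π/2 = 8*π;  (5)²·∫cos(4x)² dx = 25·π/2 = 25*π/2.
  u² cross terms: 2·(4)·(5)·∫sin(5x)·cos(4x) dx = 40·(10/9) = 400/9.
  So ∫_0^π u² dx = 8*π + 25*π/2 + 400/9 = 400/9 + 41*π/2.
  (u')² squared terms: (-20)²·∫sin(4x)² dx = 400·π/2 = 200*π;  (20)²·∫cos(5x)² dx = 400·π/2 = 200*π.
  (u')² cross terms: 2·(-20)·(20)·∫sin(4x)·cos(5x) dx = -800·(-8/9) = 6400/9.
  So ∫_0^π (u')² dx = 200*π + 200*π + 6400/9 = 6400/9 + 400*π.
||u||_{H^1}^2 = (400/9 + 41*π/2) + (6400/9 + 400*π) = 6800/9 + 841*π/2.


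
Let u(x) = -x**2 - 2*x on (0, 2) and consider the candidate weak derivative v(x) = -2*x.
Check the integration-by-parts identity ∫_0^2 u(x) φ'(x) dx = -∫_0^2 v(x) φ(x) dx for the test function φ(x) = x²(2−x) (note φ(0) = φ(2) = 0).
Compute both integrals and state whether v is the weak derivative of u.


LHS = 88/15, RHS = 16/5. No, v is not the weak derivative of u.

u(x) = -x**2 - 2*x, classical derivative u'(x) = -2*x - 2.
φ(x) = x²(2−x), so φ'(x) = x*(4 - 3*x).
Note φ(0) = φ(2) = 0, so the boundary term u·φ vanishes.
LHS = ∫_0^2 u(x) φ'(x) dx = ∫_0^2 (3*x^4 + 2*x^3 - 8*x^2) dx. Term by term:
  ∫_0^2 3*x^4 dx = 96/5;  ∫_0^2 2*x^3 dx = 8;  ∫_0^2 -8*x^2 dx = -64/3.
Sum: 96/5 + 8 − 64/3 = 88/15.
So LHS = 88/15.
∫_0^2 v(x) φ(x) dx = ∫_0^2 (2*x^4 - 4*x^3) dx. Term by term:
  ∫_0^2 2*x^4 dx = 64/5;  ∫_0^2 -4*x^3 dx = -16.
Sum: 64/5 − 16 = -16/5.
So RHS = -∫_0^2 v(x) φ(x) dx = 16/5.
LHS − RHS = 8/3 ≠ 0, so the identity fails.
(For a valid weak derivative the identity must hold for EVERY test function, in particular this one. The failure shows v is NOT the weak derivative of u.)
Correct weak derivative would be u'(x) = -2*x - 2.


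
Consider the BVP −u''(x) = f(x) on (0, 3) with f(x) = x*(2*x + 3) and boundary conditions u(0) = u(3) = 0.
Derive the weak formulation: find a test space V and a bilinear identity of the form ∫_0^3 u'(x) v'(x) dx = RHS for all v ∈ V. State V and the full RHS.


V = H^1_0(0, 3) (so v(0) = v(3) = 0); weak form: ∫_0^3 u'v' dx = ∫_0^3 (x*(2*x + 3)) v dx for all v ∈ V.

Multiply both sides by a test function v and integrate from 0 to 3:
  ∫_0^3 −u''(x) v(x) dx = ∫_0^3 f(x) v(x) dx.
Integrate the LHS by parts once:
  ∫_0^3 −u'' v dx = −[u'(x) v(x)]_0^3 + ∫_0^3 u'(x) v'(x) dx.
Thus ∫_0^3 u'(x) v'(x) dx = ∫_0^3 f(x) v(x) dx + [u'(x) v(x)]_0^3.
Choose V so that boundary terms are either known or forced to vanish.
u is Dirichlet: u(0) = u(3) = 0. Let V = H^1_0(0, 3); then v(0) = v(3) = 0, and [u' v]_0^3 = 0.
Weak formulation: find u (satisfying any essential BC) such that ∫_0^3 u'(x) v'(x) dx = ∫_0^3 f v dx for all v ∈ V.
Substituting f(x) = x*(2*x + 3), the right-hand side is ∫_0^3 (x*(2*x + 3)) v dx.


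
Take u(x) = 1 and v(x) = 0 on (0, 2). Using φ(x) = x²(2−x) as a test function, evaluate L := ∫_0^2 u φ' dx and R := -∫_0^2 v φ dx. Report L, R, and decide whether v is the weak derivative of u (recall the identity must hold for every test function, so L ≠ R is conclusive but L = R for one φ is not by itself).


LHS = 0, RHS = 0. Yes, v = u' weakly.

u(x) = 1, classical derivative u'(x) = 0.
φ(x) = x²(2−x), so φ'(x) = x*(4 - 3*x).
Note φ(0) = φ(2) = 0, so the boundary term u·φ vanishes.
LHS = ∫_0^2 u(x) φ'(x) dx = ∫_0^2 (-3*x^2 + 4*x) dx. Term by term:
  ∫_0^2 -3*x^2 dx = -8;  ∫_0^2 4*x dx = 8.
Sum: -8 + 8 = 0.
So LHS = 0.
∫_0^2 v(x) φ(x) dx = ∫_0^2 (0) dx. Term by term:
  ∫_0^2 0 dx = 0.
So RHS = -∫_0^2 v(x) φ(x) dx = 0.
LHS = RHS, so the identity holds for this test φ.
Moreover u is smooth here and v(x) = u'(x) = 0 pointwise, so the identity holds for every test function. Hence v is the weak derivative of u.


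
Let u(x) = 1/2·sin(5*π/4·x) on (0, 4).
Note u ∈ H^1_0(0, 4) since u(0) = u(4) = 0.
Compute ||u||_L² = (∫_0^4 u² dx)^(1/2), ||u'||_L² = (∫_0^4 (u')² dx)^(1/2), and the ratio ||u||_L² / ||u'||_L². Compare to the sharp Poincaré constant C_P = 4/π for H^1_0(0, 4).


||u||_L² / ||u'||_L² = 4/(5*π) < C_P = 4/π.

u(x) = 1/2·sin(5*π/4·x), so u'(x) = 5*π*cos(5*π*x/4)/8.
Writing u(x) = A·sin(kπx/L) with A = 1/2 and k = 5, use ∫_0^L sin²(kπx/L) dx = L/2 and ∫_0^L cos²(kπx/L) dx = L/2.
u² = 1/4·sin²(5*π/4·x) and (u')² = 25*π^2/64·cos²(5*π/4·x), and each of sin², cos² integrates to L/2 = 2 over (0, 4).
∫_0^4 u² dx = 1/2, so ||u||_L² = sqrt(2)/2.
∫_0^4 (u')² dx = 25*π^2/32, so ||u'||_L² = 5*sqrt(2)*π/8.
Ratio ||u||_L² / ||u'||_L² = 4/(5*π).
Sharp Poincaré constant on H^1_0(0, 4) is C_P = L/π = 4/π, achieved by sin(π/4·x).
This is the k = 5 harmonic; the ratio L/(kπ) is strictly less than C_P = L/π, consistent with the sharp inequality ||u||_L² ≤ C_P ||u'||_L².


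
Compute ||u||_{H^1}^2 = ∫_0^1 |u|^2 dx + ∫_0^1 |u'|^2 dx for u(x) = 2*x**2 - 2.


||u||_{H^1}^2 = 112/15

The H^1 norm (squared) on an interval (0, L) is
  ||u||_{H^1}^2 = ∫_0^L u(x)^2 dx + ∫_0^L u'(x)^2 dx.
Compute u'(x) = 4*x.
Then u(x)^2 = 4*x**4 - 8*x**2 + 4 and u'(x)^2 = 16*x**2.
Integrate each monomial from 0 to 1 using ∫_0^1 c·x^n dx = c·1^(n+1)/(n+1):
  ∫_0^1 u(x)^2 dx = ∫_0^1 (4*x^4 - 8*x^2 + 4) dx. Term by term:
    ∫_0^1 4*x^4 dx = 4/5;  ∫_0^1 -8*x^2 dx = -8/3;  ∫_0^1 4 dx = 4.
  Sum: 4/5 − 8/3 + 4 = 32/15.
  ∫_0^1 u'(x)^2 dx = ∫_0^1 (16*x^2) dx. Term by term:
    ∫_0^1 16*x^2 dx = 16/3.
Adding: ||u||_{H^1}^2 = 32/15 + 16/3 = 112/15.


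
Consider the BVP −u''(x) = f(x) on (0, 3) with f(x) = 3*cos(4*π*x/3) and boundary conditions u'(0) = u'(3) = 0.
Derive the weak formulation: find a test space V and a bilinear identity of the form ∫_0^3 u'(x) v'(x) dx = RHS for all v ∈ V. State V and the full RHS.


V = H^1(0, 3) (no boundary constraint on v; u is determined up to an additive constant); weak form: ∫_0^3 u'v' dx = ∫_0^3 (3*cos(4*π*x/3)) v dx for all v ∈ V.

Multiply both sides by a test function v and integrate from 0 to 3:
  ∫_0^3 −u''(x) v(x) dx = ∫_0^3 f(x) v(x) dx.
Integrate the LHS by parts once:
  ∫_0^3 −u'' v dx = −[u'(x) v(x)]_0^3 + ∫_0^3 u'(x) v'(x) dx.
Thus ∫_0^3 u'(x) v'(x) dx = ∫_0^3 f(x) v(x) dx + [u'(x) v(x)]_0^3.
Choose V so that boundary terms are either known or forced to vanish.
u has homogeneous Neumann: u'(0) = u'(3) = 0. So [u' v]_0^3 = 0·v(3) − 0·v(0) = 0 for any v; take V = H^1(0, 3).
Weak formulation: find u (satisfying any essential BC) such that ∫_0^3 u'(x) v'(x) dx = ∫_0^3 f v dx for all v ∈ V (homogeneous Neumann, so boundary terms vanish).
Substituting f(x) = 3*cos(4*π*x/3), the right-hand side is ∫_0^3 (3*cos(4*π*x/3)) v dx.
Compatibility check (pure Neumann): taking v ≡ 1 ∈ V gives 0 = ∫_0^3 f dx + (0) − (0), i.e. ∫_0^3 f dx must equal u'(0) − u'(3) = 0. Indeed ∫_0^3 (3*cos(4*π*x/3)) dx = 0, so the data are compatible. The solution is then unique only up to an additive constant (fix it e.g. by requiring ∫_0^3 u dx = 0).


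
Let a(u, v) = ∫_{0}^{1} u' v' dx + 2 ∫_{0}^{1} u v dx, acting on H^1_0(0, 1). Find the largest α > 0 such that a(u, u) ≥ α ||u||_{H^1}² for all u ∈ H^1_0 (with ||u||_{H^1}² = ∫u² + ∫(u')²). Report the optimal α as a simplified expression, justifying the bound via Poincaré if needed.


α = 1

Coercivity of a(·,·) on H^1_0(0, 1) means a(u, u) ≥ α ||u||_{H^1}² for every u ∈ H^1_0.
The interval has length L = 1, and Poincaré/coercivity depend only on L. Here a(u, u) = ∫(u')² + (2)·∫u².
Here c = 2 ≥ 1, so a(u,u) = ∫(u')² + c∫u² ≥ ∫(u')² + ∫u² = ||u||_{H^1}², i.e. α = 1 works. No larger α is possible: a(u,u) ≥ α||u||_{H^1}² means (1−α)∫(u')² ≥ (α−c)∫u², and for the modes u_n = sin(nπ(x−x₀)/L) (x₀ the left endpoint) one has ∫u_n²/∫(u_n')² = (L/(nπ))² → 0, so a(u_n,u_n)/||u_n||_{H^1}² → 1. Hence the optimal constant is α = 1.
Therefore α = 1.


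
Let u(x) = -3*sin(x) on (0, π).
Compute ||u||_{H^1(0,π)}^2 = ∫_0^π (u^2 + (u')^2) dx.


||u||_{H^1(0,π)}^2 = 9*π

u'(x) = -3*cos(x).
Expand u² and (u')² and integrate term by term on (0, π), using: for integers n ≥ 1, ∫_0^π sin²(nx) dx = ∫_0^π cos²(nx) dx = π/2; for n ≠ n', ∫_0^π sin(nx)sin(n'x) dx = ∫_0^π cos(nx)cos(n'x) dx = 0; and by product-to-sum, ∫_0^π sin(nx)cos(n'x) dx = ½∫_0^π [sin((n+n')x) + sin((n−n')x)] dx, which is 0 when n+n' is even and 2n/(n²−n'²) when n+n' is odd (it need not vanish on (0, π)).
  u² squared terms: (-3)²·∫sin(x)² dx = 9·π/2 = 9*π/2.
  So ∫_0^π u² dx = 9*π/2.
  (u')² squared terms: (-3)²·∫cos(x)² dx = 9·π/2 = 9*π/2.
  So ∫_0^π (u')² dx = 9*π/2.
||u||_{H^1}^2 = (9*π/2) + (9*π/2) = 9*π.


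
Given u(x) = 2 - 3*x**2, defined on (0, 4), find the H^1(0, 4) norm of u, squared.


||u||_{H^1}^2 = 11856/5

The H^1 norm (squared) on an interval (0, L) is
  ||u||_{H^1}^2 = ∫_0^L u(x)^2 dx + ∫_0^L u'(x)^2 dx.
Compute u'(x) = -6*x.
Then u(x)^2 = 9*x**4 - 12*x**2 + 4 and u'(x)^2 = 36*x**2.
Integrate each monomial from 0 to 4 using ∫_0^4 c·x^n dx = c·4^(n+1)/(n+1):
  ∫_0^4 u(x)^2 dx = ∫_0^4 (9*x^4 - 12*x^2 + 4) dx. Term by term:
    ∫_0^4 9*x^4 dx = 9216/5;  ∫_0^4 -12*x^2 dx = -256;  ∫_0^4 4 dx = 16.
  Sum: 9216/5 − 256 + 16 = 8016/5.
  ∫_0^4 u'(x)^2 dx = ∫_0^4 (36*x^2) dx. Term by term:
    ∫_0^4 36*x^2 dx = 768.
Adding: ||u||_{H^1}^2 = 8016/5 + 768 = 11856/5.


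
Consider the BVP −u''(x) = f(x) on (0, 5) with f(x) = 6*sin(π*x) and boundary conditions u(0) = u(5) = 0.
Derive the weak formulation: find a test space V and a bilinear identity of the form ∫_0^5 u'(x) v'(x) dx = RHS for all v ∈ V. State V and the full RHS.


V = H^1_0(0, 5) (so v(0) = v(5) = 0); weak form: ∫_0^5 u'v' dx = ∫_0^5 (6*sin(π*x)) v dx for all v ∈ V.

Multiply both sides by a test function v and integrate from 0 to 5:
  ∫_0^5 −u''(x) v(x) dx = ∫_0^5 f(x) v(x) dx.
Integrate the LHS by parts once:
  ∫_0^5 −u'' v dx = −[u'(x) v(x)]_0^5 + ∫_0^5 u'(x) v'(x) dx.
Thus ∫_0^5 u'(x) v'(x) dx = ∫_0^5 f(x) v(x) dx + [u'(x) v(x)]_0^5.
Choose V so that boundary terms are either known or forced to vanish.
u is Dirichlet: u(0) = u(5) = 0. Let V = H^1_0(0, 5); then v(0) = v(5) = 0, and [u' v]_0^5 = 0.
Weak formulation: find u (satisfying any essential BC) such that ∫_0^5 u'(x) v'(x) dx = ∫_0^5 f v dx for all v ∈ V.
Substituting f(x) = 6*sin(π*x), the right-hand side is ∫_0^5 (6*sin(π*x)) v dx.


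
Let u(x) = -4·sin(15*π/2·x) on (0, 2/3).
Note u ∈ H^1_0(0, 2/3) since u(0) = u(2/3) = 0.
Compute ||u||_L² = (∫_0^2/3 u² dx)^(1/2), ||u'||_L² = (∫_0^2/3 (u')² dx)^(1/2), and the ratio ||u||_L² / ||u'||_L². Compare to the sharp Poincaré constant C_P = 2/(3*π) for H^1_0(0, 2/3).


||u||_L² / ||u'||_L² = 2/(15*π) < C_P = 2/(3*π).

u(x) = -4·sin(15*π/2·x), so u'(x) = -30*π*cos(15*π*x/2).
Writing u(x) = A·sin(kπx/L) with A = -4 and k = 5, use ∫_0^L sin²(kπx/L) dx = L/2 and ∫_0^L cos²(kπx/L) dx = L/2.
u² = 16·sin²(15*π/2·x) and (u')² = 900*π^2·cos²(15*π/2·x), and each of sin², cos² integrates to L/2 = 1/3 over (0, 2/3).
∫_0^2/3 u² dx = 16/3, so ||u||_L² = 4*sqrt(3)/3.
∫_0^2/3 (u')² dx = 300*π^2, so ||u'||_L² = 10*sqrt(3)*π.
Ratio ||u||_L² / ||u'||_L² = 2/(15*π).
Sharp Poincaré constant on H^1_0(0, 2/3) is C_P = L/π = 2/(3*π), achieved by sin(3*π/2·x).
This is the k = 5 harmonic; the ratio L/(kπ) is strictly less than C_P = L/π, consistent with the sharp inequality ||u||_L² ≤ C_P ||u'||_L².


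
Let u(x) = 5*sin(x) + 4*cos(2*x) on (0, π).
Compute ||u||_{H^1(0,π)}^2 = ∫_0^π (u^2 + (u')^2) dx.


||u||_{H^1(0,π)}^2 = -400/3 + 65*π

u'(x) = -8*sin(2*x) + 5*cos(x).
Expand u² and (u')² and integrate term by term on (0, π), using: for integers n ≥ 1, ∫_0^π sin²(nx) dx = ∫_0^π cos²(nx) dx = π/2; for n ≠ n', ∫_0^π sin(nx)sin(n'x) dx = ∫_0^π cos(nx)cos(n'x) dx = 0; and by product-to-sum, ∫_0^π sin(nx)cos(n'x) dx = ½∫_0^π [sin((n+n')x) + sin((n−n')x)] dx, which is 0 when n+n' is even and 2n/(n²−n'²) when n+n' is odd (it need not vanish on (0, π)).
  u² squared terms: (4)²·∫cos(2x)² dx = 16·π/2 = 8*π;  (5)²·∫sin(x)² dx = 25·π/2 = 25*π/2.
  u² cross terms: 2·(4)·(5)·∫cos(2x)·sin(x) dx = 40·(-2/3) = -80/3.
  So ∫_0^π u² dx = 8*π + 25*π/2 − 80/3 = -80/3 + 41*π/2.
  (u')² squared terms: (-8)²·∫sin(2x)² dx = 64·π/2 = 32*π;  (5)²·∫cos(x)² dx = 25·π/2 = 25*π/2.
  (u')² cross terms: 2·(-8)·(5)·∫sin(2x)·cos(x) dx = -80·(4/3) = -320/3.
  So ∫_0^π (u')² dx = 32*π + 25*π/2 − 320/3 = -320/3 + 89*π/2.
||u||_{H^1}^2 = (-80/3 + 41*π/2) + (-320/3 + 89*π/2) = -400/3 + 65*π.


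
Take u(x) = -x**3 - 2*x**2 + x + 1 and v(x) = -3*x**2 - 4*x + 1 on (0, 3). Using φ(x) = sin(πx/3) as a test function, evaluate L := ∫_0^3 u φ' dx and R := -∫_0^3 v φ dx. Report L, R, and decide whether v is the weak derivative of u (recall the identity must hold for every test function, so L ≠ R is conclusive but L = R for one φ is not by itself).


LHS = -324/π^3 + 111/π, RHS = -324/π^3 + 111/π. Yes, v = u' weakly.

u(x) = -x**3 - 2*x**2 + x + 1, classical derivative u'(x) = -3*x**2 - 4*x + 1.
φ(x) = sin(πx/3), so φ'(x) = π*cos(π*x/3)/3.
Note φ(0) = φ(3) = 0, so the boundary term u·φ vanishes.
LHS = ∫_0^3 u(x) φ'(x) dx = ∫_0^3 (-π*x^3*cos(π*x/3)/3 - 2*π*x^2*cos(π*x/3)/3 + π*x*cos(π*x/3)/3 + π*cos(π*x/3)/3) dx. Term by term:
  ∫_0^3 π*cos(π*x/3)/3 dx = 0;  ∫_0^3 -2*π*x^2*cos(π*x/3)/3 dx = 36/π;  ∫_0^3 -π*x^3*cos(π*x/3)/3 dx = -324/π^3 + 81/π;
  ∫_0^3 π*x*cos(π*x/3)/3 dx = -6/π.
Sum: 0 + 36/π + -324/π^3 + 81/π − 6/π = -324/π^3 + 111/π.
So LHS = -324/π^3 + 111/π.
∫_0^3 v(x) φ(x) dx = ∫_0^3 (-3*x^2*sin(π*x/3) - 4*x*sin(π*x/3) + sin(π*x/3)) dx. Term by term:
  ∫_0^3 -4*x*sin(π*x/3) dx = -36/π;  ∫_0^3 -3*x^2*sin(π*x/3) dx = -81/π + 324/π^3;  ∫_0^3 sin(π*x/3) dx = 6/π.
Sum: -36/π + -81/π + 324/π^3 + 6/π = -111/π + 324/π^3.
So RHS = -∫_0^3 v(x) φ(x) dx = -324/π^3 + 111/π.
LHS = RHS, so the identity holds for this test φ.
Moreover u is smooth here and v(x) = u'(x) = -3*x**2 - 4*x + 1 pointwise, so the identity holds for every test function. Hence v is the weak derivative of u.


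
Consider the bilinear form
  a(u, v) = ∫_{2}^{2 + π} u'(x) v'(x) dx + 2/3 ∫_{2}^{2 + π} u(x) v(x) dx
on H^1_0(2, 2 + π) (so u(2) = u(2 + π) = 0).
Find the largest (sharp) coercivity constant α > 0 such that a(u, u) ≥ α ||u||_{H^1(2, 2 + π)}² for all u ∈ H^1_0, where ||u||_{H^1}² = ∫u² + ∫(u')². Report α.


α = 5/6

Coercivity of a(·,·) on H^1_0(2, 2 + π) means a(u, u) ≥ α ||u||_{H^1}² for every u ∈ H^1_0.
The interval has length L = π, and Poincaré/coercivity depend only on L. Here a(u, u) = ∫(u')² + (2/3)·∫u².
Here 0 < c = 2/3 < 1. The condition a(u,u) ≥ α||u||_{H^1}² reads (1−α)∫(u')² ≥ (α−c)∫u². Any admissible α is ≤ 1 (rapidly oscillating u have ∫u²/∫(u')² → 0), and α = 1 would force 0 ≥ (1−c)∫u², impossible since c < 1; so 1−α > 0. By the sharp Poincaré inequality on H^1_0 of an interval of length L, ∫(u')² ≥ (π/L)²∫u² with equality for the first sine mode sin(π(x−x₀)/L) (x₀ the left endpoint), so the inequality holds for all u iff (1−α)(π/L)² ≥ α − c, i.e. α ≤ ((π/L)² + c)/((π/L)² + 1) = (1 + c(L/π)²)/(1 + (L/π)²). With (π/L)² = 1 and c = 2/3, the largest admissible constant is α = ((π/L)² + c)/((π/L)² + 1).
Simplifying, α = 5/6.


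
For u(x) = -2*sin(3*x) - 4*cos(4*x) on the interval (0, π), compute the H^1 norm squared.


||u||_{H^1(0,π)}^2 = -1632/7 + 156*π

u'(x) = 16*sin(4*x) - 6*cos(3*x).
Expand u² and (u')² and integrate term by term on (0, π), using: for integers n ≥ 1, ∫_0^π sin²(nx) dx = ∫_0^π cos²(nx) dx = π/2; for n ≠ n', ∫_0^π sin(nx)sin(n'x) dx = ∫_0^π cos(nx)cos(n'x) dx = 0; and by product-to-sum, ∫_0^π sin(nx)cos(n'x) dx = ½∫_0^π [sin((n+n')x) + sin((n−n')x)] dx, which is 0 when n+n' is even and 2n/(n²−n'²) when n+n' is odd (it need not vanish on (0, π)).
  u² squared terms: (-4)²·∫cos(4x)² dx = 16·π/2 = 8*π;  (-2)²·∫sin(3x)² dx = 4·π/2 = 2*π.
  u² cross terms: 2·(-4)·(-2)·∫cos(4x)·sin(3x) dx = 16·(-6/7) = -96/7.
  So ∫_0^π u² dx = 8*π + 2*π − 96/7 = -96/7 + 10*π.
  (u')² squared terms: (-6)²·∫cos(3x)² dx = 36·π/2 = 18*π;  (16)²·∫sin(4x)² dx = 256·π/2 = 128*π.
  (u')² cross terms: 2·(-6)·(16)·∫cos(3x)·sin(4x) dx = -192·(8/7) = -1536/7.
  So ∫_0^π (u')² dx = 18*π + 128*π − 1536/7 = -1536/7 + 146*π.
||u||_{H^1}^2 = (-96/7 + 10*π) + (-1536/7 + 146*π) = -1632/7 + 156*π.


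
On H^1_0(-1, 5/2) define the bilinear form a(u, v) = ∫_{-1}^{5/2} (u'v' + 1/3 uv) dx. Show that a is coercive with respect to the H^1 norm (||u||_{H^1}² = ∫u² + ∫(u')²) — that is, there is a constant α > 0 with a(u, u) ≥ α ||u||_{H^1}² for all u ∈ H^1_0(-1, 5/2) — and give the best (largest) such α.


α = (49 + 12*π^2)/(3*(4*π^2 + 49))

Coercivity of a(·,·) on H^1_0(-1, 5/2) means a(u, u) ≥ α ||u||_{H^1}² for every u ∈ H^1_0.
The interval has length L = 7/2, and Poincaré/coercivity depend only on L. Here a(u, u) = ∫(u')² + (1/3)·∫u².
Here 0 < c = 1/3 < 1. The condition a(u,u) ≥ α||u||_{H^1}² reads (1−α)∫(u')² ≥ (α−c)∫u². Any admissible α is ≤ 1 (rapidly oscillating u have ∫u²/∫(u')² → 0), and α = 1 would force 0 ≥ (1−c)∫u², impossible since c < 1; so 1−α > 0. By the sharp Poincaré inequality on H^1_0 of an interval of length L, ∫(u')² ≥ (π/L)²∫u² with equality for the first sine mode sin(π(x−x₀)/L) (x₀ the left endpoint), so the inequality holds for all u iff (1−α)(π/L)² ≥ α − c, i.e. α ≤ ((π/L)² + c)/((π/L)² + 1) = (1 + c(L/π)²)/(1 + (L/π)²). With (π/L)² = 4*π^2/49 and c = 1/3, the largest admissible constant is α = ((π/L)² + c)/((π/L)² + 1).
Simplifying, α = (49 + 12*π^2)/(3*(4*π^2 + 49)).


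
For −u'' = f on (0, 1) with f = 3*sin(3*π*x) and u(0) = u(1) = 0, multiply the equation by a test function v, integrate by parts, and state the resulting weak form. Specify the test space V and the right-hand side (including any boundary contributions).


V = H^1_0(0, 1) (so v(0) = v(1) = 0); weak form: ∫_0^1 u'v' dx = ∫_0^1 (3*sin(3*π*x)) v dx for all v ∈ V.

Multiply both sides by a test function v and integrate from 0 to 1:
  ∫_0^1 −u''(x) v(x) dx = ∫_0^1 f(x) v(x) dx.
Integrate the LHS by parts once:
  ∫_0^1 −u'' v dx = −[u'(x) v(x)]_0^1 + ∫_0^1 u'(x) v'(x) dx.
Thus ∫_0^1 u'(x) v'(x) dx = ∫_0^1 f(x) v(x) dx + [u'(x) v(x)]_0^1.
Choose V so that boundary terms are either known or forced to vanish.
u is Dirichlet: u(0) = u(1) = 0. Let V = H^1_0(0, 1); then v(0) = v(1) = 0, and [u' v]_0^1 = 0.
Weak formulation: find u (satisfying any essential BC) such that ∫_0^1 u'(x) v'(x) dx = ∫_0^1 f v dx for all v ∈ V.
Substituting f(x) = 3*sin(3*π*x), the right-hand side is ∫_0^1 (3*sin(3*π*x)) v dx.


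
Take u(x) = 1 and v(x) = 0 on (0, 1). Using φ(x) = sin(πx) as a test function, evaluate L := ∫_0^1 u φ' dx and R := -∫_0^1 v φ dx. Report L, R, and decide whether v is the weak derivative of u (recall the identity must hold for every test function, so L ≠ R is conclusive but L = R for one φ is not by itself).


LHS = 0, RHS = 0. Yes, v = u' weakly.

u(x) = 1, classical derivative u'(x) = 0.
φ(x) = sin(πx), so φ'(x) = π*cos(π*x).
Note φ(0) = φ(1) = 0, so the boundary term u·φ vanishes.
LHS = ∫_0^1 u(x) φ'(x) dx = ∫_0^1 (π*cos(π*x)) dx. Term by term:
  ∫_0^1 π*cos(π*x) dx = 0.
So LHS = 0.
∫_0^1 v(x) φ(x) dx = ∫_0^1 (0) dx. Term by term:
  ∫_0^1 0 dx = 0.
So RHS = -∫_0^1 v(x) φ(x) dx = 0.
LHS = RHS, so the identity holds for this test φ.
Moreover u is smooth here and v(x) = u'(x) = 0 pointwise, so the identity holds for every test function. Hence v is the weak derivative of u.


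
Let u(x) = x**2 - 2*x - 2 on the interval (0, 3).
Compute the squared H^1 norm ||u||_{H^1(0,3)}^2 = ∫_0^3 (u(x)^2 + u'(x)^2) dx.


||u||_{H^1}^2 = 138/5

The H^1 norm (squared) on an interval (0, L) is
  ||u||_{H^1}^2 = ∫_0^L u(x)^2 dx + ∫_0^L u'(x)^2 dx.
Compute u'(x) = 2*x - 2.
Then u(x)^2 = x**4 - 4*x**3 + 8*x + 4 and u'(x)^2 = 4*x**2 - 8*x + 4.
Integrate each monomial from 0 to 3 using ∫_0^3 c·x^n dx = c·3^(n+1)/(n+1):
  ∫_0^3 u(x)^2 dx = ∫_0^3 (x^4 - 4*x^3 + 8*x + 4) dx. Term by term:
    ∫_0^3 x^4 dx = 243/5;  ∫_0^3 -4*x^3 dx = -81;  ∫_0^3 8*x dx = 36;
    ∫_0^3 4 dx = 12.
  Sum: 243/5 − 81 + 36 + 12 = 78/5.
  ∫_0^3 u'(x)^2 dx = ∫_0^3 (4*x^2 - 8*x + 4) dx. Term by term:
    ∫_0^3 4*x^2 dx = 36;  ∫_0^3 -8*x dx = -36;  ∫_0^3 4 dx = 12.
  Sum: 36 − 36 + 12 = 12.
Adding: ||u||_{H^1}^2 = 78/5 + 12 = 138/5.


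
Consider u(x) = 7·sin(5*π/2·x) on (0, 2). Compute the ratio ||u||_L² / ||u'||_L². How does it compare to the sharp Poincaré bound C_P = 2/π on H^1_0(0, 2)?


||u||_L² / ||u'||_L² = 2/(5*π) < C_P = 2/π.

u(x) = 7·sin(5*π/2·x), so u'(x) = 35*π*cos(5*π*x/2)/2.
Writing u(x) = A·sin(kπx/L) with A = 7 and k = 5, use ∫_0^L sin²(kπx/L) dx = L/2 and ∫_0^L cos²(kπx/L) dx = L/2.
u² = 49·sin²(5*π/2·x) and (u')² = 1225*π^2/4·cos²(5*π/2·x), and each of sin², cos² integrates to L/2 = 1 over (0, 2).
∫_0^2 u² dx = 49, so ||u||_L² = 7.
∫_0^2 (u')² dx = 1225*π^2/4, so ||u'||_L² = 35*π/2.
Ratio ||u||_L² / ||u'||_L² = 2/(5*π).
Sharp Poincaré constant on H^1_0(0, 2) is C_P = L/π = 2/π, achieved by sin(π/2·x).
This is the k = 5 harmonic; the ratio L/(kπ) is strictly less than C_P = L/π, consistent with the sharp inequality ||u||_L² ≤ C_P ||u'||_L².


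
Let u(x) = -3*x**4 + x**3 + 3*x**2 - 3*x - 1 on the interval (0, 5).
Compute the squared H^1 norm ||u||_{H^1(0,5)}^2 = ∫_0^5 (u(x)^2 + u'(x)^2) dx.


||u||_{H^1}^2 = 80867275/28

The H^1 norm (squared) on an interval (0, L) is
  ||u||_{H^1}^2 = ∫_0^L u(x)^2 dx + ∫_0^L u'(x)^2 dx.
Compute u'(x) = -12*x**3 + 3*x**2 + 6*x - 3.
Then u(x)^2 = 9*x**8 - 6*x**7 - 17*x**6 + 24*x**5 + 9*x**4 - 20*x**3 + 3*x**2 + 6*x + 1 and u'(x)^2 = 144*x**6 - 72*x**5 - 135*x**4 + 108*x**3 + 18*x**2 - 36*x + 9.
Integrate each monomial from 0 to 5 using ∫_0^5 c·x^n dx = c·5^(n+1)/(n+1):
  ∫_0^5 u(x)^2 dx = ∫_0^5 (9*x^8 - 6*x^7 - 17*x^6 + 24*x^5 + 9*x^4 - 20*x^3 + 3*x^2 + 6*x + 1) dx. Term by term:
    ∫_0^5 9*x^8 dx = 1953125;  ∫_0^5 -6*x^7 dx = -1171875/4;  ∫_0^5 -17*x^6 dx = -1328125/7;
    ∫_0^5 24*x^5 dx = 62500;  ∫_0^5 9*x^4 dx = 5625;  ∫_0^5 -20*x^3 dx = -3125;
    ∫_0^5 3*x^2 dx = 125;  ∫_0^5 6*x dx = 75;  ∫_0^5 1 dx = 5.
  Sum: 1953125 − 1171875/4 − 1328125/7 + 62500 + 5625 − 3125 + 125 + 75 + 5 = 42997615/28.
  ∫_0^5 u'(x)^2 dx = ∫_0^5 (144*x^6 - 72*x^5 - 135*x^4 + 108*x^3 + 18*x^2 - 36*x + 9) dx. Term by term:
    ∫_0^5 144*x^6 dx = 11250000/7;  ∫_0^5 -72*x^5 dx = -187500;  ∫_0^5 -135*x^4 dx = -84375;
    ∫_0^5 108*x^3 dx = 16875;  ∫_0^5 18*x^2 dx = 750;  ∫_0^5 -36*x dx = -450;
    ∫_0^5 9 dx = 45.
  Sum: 11250000/7 − 187500 − 84375 + 16875 + 750 − 450 + 45 = 9467415/7.
Adding: ||u||_{H^1}^2 = 42997615/28 + 9467415/7 = 80867275/28.


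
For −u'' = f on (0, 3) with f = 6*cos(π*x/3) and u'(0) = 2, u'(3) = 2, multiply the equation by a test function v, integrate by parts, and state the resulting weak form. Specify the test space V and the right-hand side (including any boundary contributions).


V = H^1(0, 3) (v unrestricted at boundary; u is determined up to an additive constant); weak form: ∫_0^3 u'v' dx = ∫_0^3 (6*cos(π*x/3)) v dx + 2·v(3) − 2·v(0) for all v ∈ V.

Multiply both sides by a test function v and integrate from 0 to 3:
  ∫_0^3 −u''(x) v(x) dx = ∫_0^3 f(x) v(x) dx.
Integrate the LHS by parts once:
  ∫_0^3 −u'' v dx = −[u'(x) v(x)]_0^3 + ∫_0^3 u'(x) v'(x) dx.
Thus ∫_0^3 u'(x) v'(x) dx = ∫_0^3 f(x) v(x) dx + [u'(x) v(x)]_0^3.
Choose V so that boundary terms are either known or forced to vanish.
u has inhomogeneous Neumann u'(0) = 2, u'(3) = 2. [u' v]_0^3 = (2)·v(3) − (2)·v(0) = 2·v(3) − 2·v(0). Take V = H^1(0, 3); boundary term becomes part of RHS.
Weak formulation: find u (satisfying any essential BC) such that ∫_0^3 u'(x) v'(x) dx = ∫_0^3 f v dx + 2·v(3) − 2·v(0) for all v ∈ V (Neumann data are natural BCs: they enter the RHS as boundary terms).
Substituting f(x) = 6*cos(π*x/3), the right-hand side is ∫_0^3 (6*cos(π*x/3)) v dx + 2·v(3) − 2·v(0).
Compatibility check (pure Neumann): taking v ≡ 1 ∈ V gives 0 = ∫_0^3 f dx + (2) − (2), i.e. ∫_0^3 f dx must equal u'(0) − u'(3) = 0. Indeed ∫_0^3 (6*cos(π*x/3)) dx = 0, so the data are compatible. The solution is then unique only up to an additive constant (fix it e.g. by requiring ∫_0^3 u dx = 0).


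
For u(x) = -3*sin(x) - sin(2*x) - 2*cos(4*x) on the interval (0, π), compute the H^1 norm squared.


||u||_{H^1(0,π)}^2 = -136/5 + 91*π/2

u'(x) = 8*sin(4*x) - 3*cos(x) - 2*cos(2*x).
Expand u² and (u')² and integrate term by term on (0, π), using: for integers n ≥ 1, ∫_0^π sin²(nx) dx = ∫_0^π cos²(nx) dx = π/2; for n ≠ n', ∫_0^π sin(nx)sin(n'x) dx = ∫_0^π cos(nx)cos(n'x) dx = 0; and by product-to-sum, ∫_0^π sin(nx)cos(n'x) dx = ½∫_0^π [sin((n+n')x) + sin((n−n')x)] dx, which is 0 when n+n' is even and 2n/(n²−n'²) when n+n' is odd (it need not vanish on (0, π)).
  u² squared terms: (-1)²·∫sin(2x)² dx = 1·π/2 = π/2;  (-3)²·∫sin(x)² dx = 9·π/2 = 9*π/2;  (-2)²·∫cos(4x)² dx = 4·π/2 = 2*π.
  u² cross terms: 2·(-1)·(-3)·∫sin(2x)·sin(x) dx = 6·(0) = 0;  2·(-1)·(-2)·∫sin(2x)·cos(4x) dx = 4·(0) = 0;  2·(-3)·(-2)·∫sin(x)·cos(4x) dx = 12·(-2/15) = -8/5.
  So ∫_0^π u² dx = π/2 + 9*π/2 + 2*π + 0 + 0 − 8/5 = -8/5 + 7*π.
  (u')² squared terms: (-3)²·∫cos(x)² dx = 9·π/2 = 9*π/2;  (-2)²·∫cos(2x)² dx = 4·π/2 = 2*π;  (8)²·∫sin(4x)² dx = 64·π/2 = 32*π.
  (u')² cross terms: 2·(-3)·(-2)·∫cos(x)·cos(2x) dx = 12·(0) = 0;  2·(-3)·(8)·∫cos(x)·sin(4x) dx = -48·(8/15) = -128/5;  2·(-2)·(8)·∫cos(2x)·sin(4x) dx = -32·(0) = 0.
  So ∫_0^π (u')² dx = 9*π/2 + 2*π + 32*π + 0 − 128/5 + 0 = -128/5 + 77*π/2.
||u||_{H^1}^2 = (-8/5 + 7*π) + (-128/5 + 77*π/2) = -136/5 + 91*π/2.


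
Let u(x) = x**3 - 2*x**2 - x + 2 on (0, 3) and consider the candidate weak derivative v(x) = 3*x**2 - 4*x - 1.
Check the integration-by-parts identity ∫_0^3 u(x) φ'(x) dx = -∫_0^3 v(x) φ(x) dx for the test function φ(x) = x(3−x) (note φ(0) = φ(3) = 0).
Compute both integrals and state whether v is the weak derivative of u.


LHS = -99/20, RHS = -99/20. Yes, v = u' weakly.

u(x) = x**3 - 2*x**2 - x + 2, classical derivative u'(x) = 3*x**2 - 4*x - 1.
φ(x) = x(3−x), so φ'(x) = 3 - 2*x.
Note φ(0) = φ(3) = 0, so the boundary term u·φ vanishes.
LHS = ∫_0^3 u(x) φ'(x) dx = ∫_0^3 (-2*x^4 + 7*x^3 - 4*x^2 - 7*x + 6) dx. Term by term:
  ∫_0^3 -2*x^4 dx = -486/5;  ∫_0^3 7*x^3 dx = 567/4;  ∫_0^3 -4*x^2 dx = -36;
  ∫_0^3 -7*x dx = -63/2;  ∫_0^3 6 dx = 18.
Sum: -486/5 + 567/4 − 36 − 63/2 + 18 = -99/20.
So LHS = -99/20.
∫_0^3 v(x) φ(x) dx = ∫_0^3 (-3*x^4 + 13*x^3 - 11*x^2 - 3*x) dx. Term by term:
  ∫_0^3 -3*x^4 dx = -729/5;  ∫_0^3 13*x^3 dx = 1053/4;  ∫_0^3 -11*x^2 dx = -99;
  ∫_0^3 -3*x dx = -27/2.
Sum: -729/5 + 1053/4 − 99 − 27/2 = 99/20.
So RHS = -∫_0^3 v(x) φ(x) dx = -99/20.
LHS = RHS, so the identity holds for this test φ.
Moreover u is smooth here and v(x) = u'(x) = 3*x**2 - 4*x - 1 pointwise, so the identity holds for every test function. Hence v is the weak derivative of u.


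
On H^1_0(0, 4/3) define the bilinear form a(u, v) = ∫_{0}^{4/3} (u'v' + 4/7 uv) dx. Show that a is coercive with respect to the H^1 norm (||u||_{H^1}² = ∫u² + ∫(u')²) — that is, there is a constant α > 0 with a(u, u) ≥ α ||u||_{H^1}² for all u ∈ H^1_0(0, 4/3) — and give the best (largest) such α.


α = (64 + 63*π^2)/(7*(16 + 9*π^2))

Coercivity of a(·,·) on H^1_0(0, 4/3) means a(u, u) ≥ α ||u||_{H^1}² for every u ∈ H^1_0.
The interval has length L = 4/3, and Poincaré/coercivity depend only on L. Here a(u, u) = ∫(u')² + (4/7)·∫u².
Here 0 < c = 4/7 < 1. The condition a(u,u) ≥ α||u||_{H^1}² reads (1−α)∫(u')² ≥ (α−c)∫u². Any admissible α is ≤ 1 (rapidly oscillating u have ∫u²/∫(u')² → 0), and α = 1 would force 0 ≥ (1−c)∫u², impossible since c < 1; so 1−α > 0. By the sharp Poincaré inequality on H^1_0 of an interval of length L, ∫(u')² ≥ (π/L)²∫u² with equality for the first sine mode sin(π(x−x₀)/L) (x₀ the left endpoint), so the inequality holds for all u iff (1−α)(π/L)² ≥ α − c, i.e. α ≤ ((π/L)² + c)/((π/L)² + 1) = (1 + c(L/π)²)/(1 + (L/π)²). With (π/L)² = 9*π^2/16 and c = 4/7, the largest admissible constant is α = ((π/L)² + c)/((π/L)² + 1).
Simplifying, α = (64 + 63*π^2)/(7*(16 + 9*π^2)).


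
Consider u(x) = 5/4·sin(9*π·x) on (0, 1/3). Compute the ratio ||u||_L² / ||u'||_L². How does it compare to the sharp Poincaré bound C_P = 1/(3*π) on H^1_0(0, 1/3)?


||u||_L² / ||u'||_L² = 1/(9*π) < C_P = 1/(3*π).

u(x) = 5/4·sin(9*π·x), so u'(x) = 45*π*cos(9*π*x)/4.
Writing u(x) = A·sin(kπx/L) with A = 5/4 and k = 3, use ∫_0^L sin²(kπx/L) dx = L/2 and ∫_0^L cos²(kπx/L) dx = L/2.
u² = 25/16·sin²(9*π·x) and (u')² = 2025*π^2/16·cos²(9*π·x), and each of sin², cos² integrates to L/2 = 1/6 over (0, 1/3).
∫_0^1/3 u² dx = 25/96, so ||u||_L² = 5*sqrt(6)/24.
∫_0^1/3 (u')² dx = 675*π^2/32, so ||u'||_L² = 15*sqrt(6)*π/8.
Ratio ||u||_L² / ||u'||_L² = 1/(9*π).
Sharp Poincaré constant on H^1_0(0, 1/3) is C_P = L/π = 1/(3*π), achieved by sin(3*π·x).
This is the k = 3 harmonic; the ratio L/(kπ) is strictly less than C_P = L/π, consistent with the sharp inequality ||u||_L² ≤ C_P ||u'||_L².


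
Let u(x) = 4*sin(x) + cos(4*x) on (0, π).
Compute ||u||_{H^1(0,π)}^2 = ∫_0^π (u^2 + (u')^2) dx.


||u||_{H^1(0,π)}^2 = -272/15 + 49*π/2

u'(x) = -4*sin(4*x) + 4*cos(x).
Expand u² and (u')² and integrate term by term on (0, π), using: for integers n ≥ 1, ∫_0^π sin²(nx) dx = ∫_0^π cos²(nx) dx = π/2; for n ≠ n', ∫_0^π sin(nx)sin(n'x) dx = ∫_0^π cos(nx)cos(n'x) dx = 0; and by product-to-sum, ∫_0^π sin(nx)cos(n'x) dx = ½∫_0^π [sin((n+n')x) + sin((n−n')x)] dx, which is 0 when n+n' is even and 2n/(n²−n'²) when n+n' is odd (it need not vanish on (0, π)).
  u² squared terms: (4)²·∫sin(x)² dx = 16·π/2 = 8*π;  (1)²·∫cos(4x)² dx = 1·π/2 = π/2.
  u² cross terms: 2·(4)·(1)·∫sin(x)·cos(4x) dx = 8·(-2/15) = -16/15.
  So ∫_0^π u² dx = 8*π + π/2 − 16/15 = -16/15 + 17*π/2.
  (u')² squared terms: (-4)²·∫sin(4x)² dx = 16·π/2 = 8*π;  (4)²·∫cos(x)² dx = 16·π/2 = 8*π.
  (u')² cross terms: 2·(-4)·(4)·∫sin(4x)·cos(x) dx = -32·(8/15) = -256/15.
  So ∫_0^π (u')² dx = 8*π + 8*π − 256/15 = -256/15 + 16*π.
||u||_{H^1}^2 = (-16/15 + 17*π/2) + (-256/15 + 16*π) = -272/15 + 49*π/2.


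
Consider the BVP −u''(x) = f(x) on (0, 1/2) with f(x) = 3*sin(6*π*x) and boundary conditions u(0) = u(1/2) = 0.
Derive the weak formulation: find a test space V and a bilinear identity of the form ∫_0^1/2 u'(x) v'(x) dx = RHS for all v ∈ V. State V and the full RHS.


V = H^1_0(0, 1/2) (so v(0) = v(1/2) = 0); weak form: ∫_0^1/2 u'v' dx = ∫_0^1/2 (3*sin(6*π*x)) v dx for all v ∈ V.

Multiply both sides by a test function v and integrate from 0 to 1/2:
  ∫_0^1/2 −u''(x) v(x) dx = ∫_0^1/2 f(x) v(x) dx.
Integrate the LHS by parts once:
  ∫_0^1/2 −u'' v dx = −[u'(x) v(x)]_0^1/2 + ∫_0^1/2 u'(x) v'(x) dx.
Thus ∫_0^1/2 u'(x) v'(x) dx = ∫_0^1/2 f(x) v(x) dx + [u'(x) v(x)]_0^1/2.
Choose V so that boundary terms are either known or forced to vanish.
u is Dirichlet: u(0) = u(1/2) = 0. Let V = H^1_0(0, 1/2); then v(0) = v(1/2) = 0, and [u' v]_0^1/2 = 0.
Weak formulation: find u (satisfying any essential BC) such that ∫_0^1/2 u'(x) v'(x) dx = ∫_0^1/2 f v dx for all v ∈ V.
Substituting f(x) = 3*sin(6*π*x), the right-hand side is ∫_0^1/2 (3*sin(6*π*x)) v dx.


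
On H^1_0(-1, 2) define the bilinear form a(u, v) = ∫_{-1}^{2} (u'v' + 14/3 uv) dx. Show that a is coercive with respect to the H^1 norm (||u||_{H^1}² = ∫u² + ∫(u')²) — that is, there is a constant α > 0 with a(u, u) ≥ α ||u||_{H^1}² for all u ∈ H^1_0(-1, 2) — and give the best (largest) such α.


α = 1

Coercivity of a(·,·) on H^1_0(-1, 2) means a(u, u) ≥ α ||u||_{H^1}² for every u ∈ H^1_0.
The interval has length L = 3, and Poincaré/coercivity depend only on L. Here a(u, u) = ∫(u')² + (14/3)·∫u².
Here c = 14/3 ≥ 1, so a(u,u) = ∫(u')² + c∫u² ≥ ∫(u')² + ∫u² = ||u||_{H^1}², i.e. α = 1 works. No larger α is possible: a(u,u) ≥ α||u||_{H^1}² means (1−α)∫(u')² ≥ (α−c)∫u², and for the modes u_n = sin(nπ(x−x₀)/L) (x₀ the left endpoint) one has ∫u_n²/∫(u_n')² = (L/(nπ))² → 0, so a(u_n,u_n)/||u_n||_{H^1}² → 1. Hence the optimal constant is α = 1.
Therefore α = 1.


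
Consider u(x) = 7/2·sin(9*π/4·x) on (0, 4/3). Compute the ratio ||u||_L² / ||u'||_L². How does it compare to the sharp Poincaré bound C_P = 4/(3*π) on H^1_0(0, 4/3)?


||u||_L² / ||u'||_L² = 4/(9*π) < C_P = 4/(3*π).

u(x) = 7/2·sin(9*π/4·x), so u'(x) = 63*π*cos(9*π*x/4)/8.
Writing u(x) = A·sin(kπx/L) with A = 7/2 and k = 3, use ∫_0^L sin²(kπx/L) dx = L/2 and ∫_0^L cos²(kπx/L) dx = L/2.
u² = 49/4·sin²(9*π/4·x) and (u')² = 3969*π^2/64·cos²(9*π/4·x), and each of sin², cos² integrates to L/2 = 2/3 over (0, 4/3).
∫_0^4/3 u² dx = 49/6, so ||u||_L² = 7*sqrt(6)/6.
∫_0^4/3 (u')² dx = 1323*π^2/32, so ||u'||_L² = 21*sqrt(6)*π/8.
Ratio ||u||_L² / ||u'||_L² = 4/(9*π).
Sharp Poincaré constant on H^1_0(0, 4/3) is C_P = L/π = 4/(3*π), achieved by sin(3*π/4·x).
This is the k = 3 harmonic; the ratio L/(kπ) is strictly less than C_P = L/π, consistent with the sharp inequality ||u||_L² ≤ C_P ||u'||_L².
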